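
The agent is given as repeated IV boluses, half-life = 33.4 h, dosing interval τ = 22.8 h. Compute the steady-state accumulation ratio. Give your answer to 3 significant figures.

2.65

k = ln2 / t½ = 0.693147 / 33.4 = 0.02075 h⁻¹
e^(−kτ) = e^(−0.02075 × 22.8) = 0.6231
Accumulation ratio R = 1 / (1 − e^(−kτ)) = 1 / (1 − 0.6231) = 2.653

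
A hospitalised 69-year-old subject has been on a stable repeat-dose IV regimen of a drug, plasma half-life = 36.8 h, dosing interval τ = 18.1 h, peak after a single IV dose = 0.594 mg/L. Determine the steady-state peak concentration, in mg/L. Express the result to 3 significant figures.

2.06 mg/L

k = ln2 / t½ = 0.693147 / 36.8 = 0.01884 h⁻¹
e^(−kτ) = e^(−0.01884 × 18.1) = 0.7111
Accumulation ratio R = 1 / (1 − e^(−kτ)) = 1 / (1 − 0.7111) = 3.461
Steady-state peak = C₀ × R = 0.594 × 3.461 = 2.056 mg/L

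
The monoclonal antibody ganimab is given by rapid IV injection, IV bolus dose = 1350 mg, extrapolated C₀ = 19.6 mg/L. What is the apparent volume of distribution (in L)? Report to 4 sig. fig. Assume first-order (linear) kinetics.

Vd = Dose / C₀ = 1350 / 19.6 = 68.88 L

68.88 L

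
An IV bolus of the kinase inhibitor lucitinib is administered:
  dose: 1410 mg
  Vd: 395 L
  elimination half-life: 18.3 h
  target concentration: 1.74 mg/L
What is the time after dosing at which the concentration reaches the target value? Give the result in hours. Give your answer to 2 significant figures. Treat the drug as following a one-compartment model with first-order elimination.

C₀ = Dose / Vd = 1410 / 395 = 3.570 mg/L
k = ln2 / t½ = 0.693147 / 18.3 = 0.03788 h⁻¹
t = ln(C₀ / C) / k = ln(3.570 / 1.74) / 0.03788
  = ln(2.052) / 0.03788 = 0.7188 / 0.03788 = 18.98 h

19 h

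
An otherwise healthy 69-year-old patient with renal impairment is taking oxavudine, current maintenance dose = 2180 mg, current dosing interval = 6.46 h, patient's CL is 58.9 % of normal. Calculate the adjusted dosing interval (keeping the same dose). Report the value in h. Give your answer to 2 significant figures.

To keep the same average steady-state level, dosing rate must scale with clearance.
CL ratio = 58.9 / 100 = 0.5890
New interval (same dose) = 6.46 / 0.5890 = 10.97 h

11 h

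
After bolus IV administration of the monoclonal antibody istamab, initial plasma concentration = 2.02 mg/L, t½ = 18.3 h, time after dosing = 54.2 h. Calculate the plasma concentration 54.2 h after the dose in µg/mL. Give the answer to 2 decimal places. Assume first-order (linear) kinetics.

k = ln2 / t½ = 0.693147 / 18.3 = 0.03788 h⁻¹
C = C₀ · e^(−k·t) = 2.020 × e^(−0.03788 × 54.2)
  = 2.020 × 0.1283 = 0.2592 mg/L
(0.2592 mg/L = 0.2592 µg/mL)

0.26 µg/mL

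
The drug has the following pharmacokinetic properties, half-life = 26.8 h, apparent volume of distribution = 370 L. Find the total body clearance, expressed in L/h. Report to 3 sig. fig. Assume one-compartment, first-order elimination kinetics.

k = ln2 / t½ = 0.693147 / 26.8 = 0.02586 h⁻¹
CL = k × Vd = 0.02586 × 370 = 9.568 L/h

9.57 L/h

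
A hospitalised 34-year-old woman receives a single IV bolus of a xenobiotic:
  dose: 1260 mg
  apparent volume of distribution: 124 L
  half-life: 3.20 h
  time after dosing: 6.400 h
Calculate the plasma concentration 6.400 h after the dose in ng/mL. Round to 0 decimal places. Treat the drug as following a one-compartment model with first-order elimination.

2540 ng/mL

C₀ = Dose / Vd = 1260 / 124 = 10.16 mg/L
k = ln2 / t½ = 0.693147 / 3.20 = 0.2166 h⁻¹
t / t½ = 6.400 / 3.20 = 2 half-lives
C = C₀ × (1/2)^2 = 10.16 × 0.2500 = 2.540 mg/L
Convert: 2.540 mg/L × 1000 = 2540 ng/mL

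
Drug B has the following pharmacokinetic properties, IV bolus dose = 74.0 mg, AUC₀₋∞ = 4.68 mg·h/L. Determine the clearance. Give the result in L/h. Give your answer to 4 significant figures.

CL = Dose / AUC = 74.0 / 4.68 = 15.81 L/h

15.81 L/h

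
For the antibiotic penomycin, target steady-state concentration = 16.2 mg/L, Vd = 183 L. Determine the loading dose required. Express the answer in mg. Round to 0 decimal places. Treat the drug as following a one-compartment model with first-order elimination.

LD = Css × Vd = 16.2 × 183 = 2965 mg

2965 mg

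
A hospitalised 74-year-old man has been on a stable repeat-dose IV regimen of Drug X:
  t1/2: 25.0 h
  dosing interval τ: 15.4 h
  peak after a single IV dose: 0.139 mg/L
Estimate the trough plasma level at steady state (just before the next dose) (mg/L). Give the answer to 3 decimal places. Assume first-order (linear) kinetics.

0.261 mg/L

k = ln2 / t½ = 0.693147 / 25.0 = 0.02773 h⁻¹
e^(−kτ) = e^(−0.02773 × 15.4) = 0.6524
Accumulation ratio R = 1 / (1 − e^(−kτ)) = 1 / (1 − 0.6524) = 2.877
Steady-state trough = C₀ × R × e^(−kτ) = 0.139 × 2.877 × 0.6524 = 0.2609 mg/L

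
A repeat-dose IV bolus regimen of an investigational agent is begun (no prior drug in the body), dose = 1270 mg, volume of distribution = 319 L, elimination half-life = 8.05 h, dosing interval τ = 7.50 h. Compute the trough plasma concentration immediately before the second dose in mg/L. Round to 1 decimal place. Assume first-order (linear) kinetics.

2.1 mg/L

C₀ per dose = Dose / Vd = 1270 / 319 = 3.981 mg/L
k = ln2 / t½ = 0.693147 / 8.05 = 0.08611 h⁻¹
Fraction remaining after one interval: r = e^(−kτ) = e^(−0.08611 × 7.50) = 0.5242
Before dose 2, 1 dose has been given (aged 1τ).
C_trough = C₀ × r = 3.981 × 0.5242 = 2.087 mg/L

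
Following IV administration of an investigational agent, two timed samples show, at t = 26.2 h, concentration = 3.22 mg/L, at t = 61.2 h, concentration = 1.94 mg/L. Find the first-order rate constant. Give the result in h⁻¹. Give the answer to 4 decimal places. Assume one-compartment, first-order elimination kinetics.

k = ln(C₁/C₂) / (t₂ − t₁) = ln(3.22/1.94) / (61.2 − 26.2)
  = 0.5067 / 35.00 = 0.01448 h⁻¹

0.0145 h⁻¹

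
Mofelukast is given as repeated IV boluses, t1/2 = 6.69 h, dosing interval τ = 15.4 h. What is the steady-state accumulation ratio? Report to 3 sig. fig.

k = ln2 / t½ = 0.693147 / 6.69 = 0.1036 h⁻¹
e^(−kτ) = e^(−0.1036 × 15.4) = 0.2028
Accumulation ratio R = 1 / (1 − e^(−kτ)) = 1 / (1 − 0.2028) = 1.254

1.25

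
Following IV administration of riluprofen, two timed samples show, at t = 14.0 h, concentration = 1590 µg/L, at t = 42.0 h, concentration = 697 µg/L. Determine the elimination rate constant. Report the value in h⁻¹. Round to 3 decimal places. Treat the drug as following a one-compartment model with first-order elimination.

k = ln(C₁/C₂) / (t₂ − t₁) = ln(1590/697) / (42.0 − 14.0)
  = 0.8247 / 28.00 = 0.02945 h⁻¹

0.029 h⁻¹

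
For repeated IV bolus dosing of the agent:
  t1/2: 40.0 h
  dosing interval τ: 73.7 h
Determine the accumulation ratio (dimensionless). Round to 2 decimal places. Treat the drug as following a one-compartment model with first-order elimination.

1.39

k = ln2 / t½ = 0.693147 / 40.0 = 0.01733 h⁻¹
e^(−kτ) = e^(−0.01733 × 73.7) = 0.2788
Accumulation ratio R = 1 / (1 − e^(−kτ)) = 1 / (1 − 0.2788) = 1.387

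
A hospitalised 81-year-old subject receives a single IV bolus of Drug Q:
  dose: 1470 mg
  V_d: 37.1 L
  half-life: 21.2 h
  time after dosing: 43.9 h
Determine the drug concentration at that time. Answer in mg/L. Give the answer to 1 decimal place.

9.4 mg/L

C₀ = Dose / Vd = 1470 / 37.1 = 39.62 mg/L
k = ln2 / t½ = 0.693147 / 21.2 = 0.03270 h⁻¹
C = C₀ · e^(−k·t) = 39.62 × e^(−0.03270 × 43.9)
  = 39.62 × 0.2380 = 9.430 mg/L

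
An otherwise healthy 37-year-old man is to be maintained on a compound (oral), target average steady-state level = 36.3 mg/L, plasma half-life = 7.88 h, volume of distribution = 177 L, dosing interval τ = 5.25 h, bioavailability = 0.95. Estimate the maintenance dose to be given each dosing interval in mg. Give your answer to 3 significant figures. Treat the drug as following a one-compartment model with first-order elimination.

k = ln2 / t½ = 0.693147 / 7.88 = 0.08796 h⁻¹
CL = k × Vd = 0.08796 × 177 = 15.57 L/h
At steady state, F × (Dose/τ) = Css × CL.
Dose = Css × CL × τ / F = 36.3 × 15.57 × 5.25 / 0.95 = 3123 mg

3120 mg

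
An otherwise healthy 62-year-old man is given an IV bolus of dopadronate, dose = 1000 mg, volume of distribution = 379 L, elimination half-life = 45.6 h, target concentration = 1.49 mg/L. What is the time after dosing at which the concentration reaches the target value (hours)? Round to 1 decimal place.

37.6 h

C₀ = Dose / Vd = 1000 / 379 = 2.639 mg/L
k = ln2 / t½ = 0.693147 / 45.6 = 0.01520 h⁻¹
t = ln(C₀ / C) / k = ln(2.639 / 1.49) / 0.01520
  = ln(1.771) / 0.01520 = 0.5715 / 0.01520 = 37.60 h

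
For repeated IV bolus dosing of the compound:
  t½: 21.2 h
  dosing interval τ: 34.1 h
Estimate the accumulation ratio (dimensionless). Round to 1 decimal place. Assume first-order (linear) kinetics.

k = ln2 / t½ = 0.693147 / 21.2 = 0.03270 h⁻¹
e^(−kτ) = e^(−0.03270 × 34.1) = 0.3279
Accumulation ratio R = 1 / (1 − e^(−kτ)) = 1 / (1 − 0.3279) = 1.488

1.5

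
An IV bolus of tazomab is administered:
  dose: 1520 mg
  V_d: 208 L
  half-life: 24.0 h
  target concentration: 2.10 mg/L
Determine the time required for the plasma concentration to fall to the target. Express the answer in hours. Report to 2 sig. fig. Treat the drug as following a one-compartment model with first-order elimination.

43 h

C₀ = Dose / Vd = 1520 / 208 = 7.308 mg/L
k = ln2 / t½ = 0.693147 / 24.0 = 0.02888 h⁻¹
t = ln(C₀ / C) / k = ln(7.308 / 2.10) / 0.02888
  = ln(3.480) / 0.02888 = 1.247 / 0.02888 = 43.18 h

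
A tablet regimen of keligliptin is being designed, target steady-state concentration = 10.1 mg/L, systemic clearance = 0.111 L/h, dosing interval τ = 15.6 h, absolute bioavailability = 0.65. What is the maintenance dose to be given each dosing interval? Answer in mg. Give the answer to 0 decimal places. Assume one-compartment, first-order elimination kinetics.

27 mg

At steady state, F × (Dose/τ) = Css × CL.
Dose = Css × CL × τ / F = 10.1 × 0.1110 × 15.6 / 0.65 = 26.91 mg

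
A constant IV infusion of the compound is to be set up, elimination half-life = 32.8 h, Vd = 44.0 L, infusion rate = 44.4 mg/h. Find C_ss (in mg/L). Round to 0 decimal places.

48 mg/L

k = ln2 / t½ = 0.693147 / 32.8 = 0.02113 h⁻¹
CL = k × Vd = 0.02113 × 44.0 = 0.9297 L/h
At steady state Css = R₀ / CL = 44.4 / 0.9297 = 47.76 mg/L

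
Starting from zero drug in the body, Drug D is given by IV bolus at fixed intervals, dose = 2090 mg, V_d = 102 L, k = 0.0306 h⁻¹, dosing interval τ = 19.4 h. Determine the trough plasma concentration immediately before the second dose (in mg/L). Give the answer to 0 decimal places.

C₀ per dose = Dose / Vd = 2090 / 102 = 20.49 mg/L
Fraction remaining after one interval: r = e^(−kτ) = e^(−0.03060 × 19.4) = 0.5523
Before dose 2, 1 dose has been given (aged 1τ).
C_trough = C₀ × r = 20.49 × 0.5523 = 11.32 mg/L

11 mg/L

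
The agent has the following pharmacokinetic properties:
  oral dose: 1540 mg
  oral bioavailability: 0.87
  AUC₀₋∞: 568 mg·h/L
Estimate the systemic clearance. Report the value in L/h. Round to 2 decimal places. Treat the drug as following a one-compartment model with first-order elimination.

2.36 L/h

CL = F·Dose / AUC = 0.87 × 1540 / 568 = 2.359 L/h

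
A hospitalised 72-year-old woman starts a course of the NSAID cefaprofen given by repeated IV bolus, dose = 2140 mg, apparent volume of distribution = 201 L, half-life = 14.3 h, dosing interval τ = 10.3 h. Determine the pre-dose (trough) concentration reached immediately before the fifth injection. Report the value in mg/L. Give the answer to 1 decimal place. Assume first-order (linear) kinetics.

C₀ per dose = Dose / Vd = 2140 / 201 = 10.65 mg/L
k = ln2 / t½ = 0.693147 / 14.3 = 0.04847 h⁻¹
Fraction remaining after one interval: r = e^(−kτ) = e^(−0.04847 × 10.3) = 0.6070
Before dose 5, 4 doses have been given (aged 1τ, 2τ, 3τ, 4τ).
C_trough = C₀ × (r + r² + … + r^4) = C₀ × r(1−r^4)/(1−r)
        = 10.65 × 0.6070 × (1 − 0.1358) / (1 − 0.6070) = 14.22 mg/L

14.2 mg/L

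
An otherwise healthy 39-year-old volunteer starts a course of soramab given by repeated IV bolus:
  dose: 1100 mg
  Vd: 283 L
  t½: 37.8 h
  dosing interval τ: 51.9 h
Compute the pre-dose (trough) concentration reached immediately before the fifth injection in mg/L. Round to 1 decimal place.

2.4 mg/L

C₀ per dose = Dose / Vd = 1100 / 283 = 3.887 mg/L
k = ln2 / t½ = 0.693147 / 37.8 = 0.01834 h⁻¹
Fraction remaining after one interval: r = e^(−kτ) = e^(−0.01834 × 51.9) = 0.3860
Before dose 5, 4 doses have been given (aged 1τ, 2τ, 3τ, 4τ).
C_trough = C₀ × (r + r² + … + r^4) = C₀ × r(1−r^4)/(1−r)
        = 3.887 × 0.3860 × (1 − 0.02220) / (1 − 0.3860) = 2.389 mg/L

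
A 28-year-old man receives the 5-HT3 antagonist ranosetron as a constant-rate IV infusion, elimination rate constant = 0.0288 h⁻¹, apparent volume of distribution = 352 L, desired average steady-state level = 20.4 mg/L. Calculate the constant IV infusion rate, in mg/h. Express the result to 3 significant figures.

207 mg/h

CL = k × Vd = 0.02880 × 352 = 10.14 L/h
At steady state, infusion rate R₀ = Css × CL = 20.4 × 10.14 = 206.9 mg/h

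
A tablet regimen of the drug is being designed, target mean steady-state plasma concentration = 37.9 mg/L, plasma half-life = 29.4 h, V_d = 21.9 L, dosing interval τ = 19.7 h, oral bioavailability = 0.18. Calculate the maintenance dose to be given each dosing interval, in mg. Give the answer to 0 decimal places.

2142 mg

k = ln2 / t½ = 0.693147 / 29.4 = 0.02358 h⁻¹
CL = k × Vd = 0.02358 × 21.9 = 0.5164 L/h
At steady state, F × (Dose/τ) = Css × CL.
Dose = Css × CL × τ / F = 37.9 × 0.5164 × 19.7 / 0.18 = 2142 mg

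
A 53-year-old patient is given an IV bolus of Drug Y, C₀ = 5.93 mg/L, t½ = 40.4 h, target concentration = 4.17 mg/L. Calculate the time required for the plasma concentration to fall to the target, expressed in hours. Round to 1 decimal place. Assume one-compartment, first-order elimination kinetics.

20.5 h

k = ln2 / t½ = 0.693147 / 40.4 = 0.01716 h⁻¹
t = ln(C₀ / C) / k = ln(5.930 / 4.17) / 0.01716
  = ln(1.422) / 0.01716 = 0.3521 / 0.01716 = 20.52 h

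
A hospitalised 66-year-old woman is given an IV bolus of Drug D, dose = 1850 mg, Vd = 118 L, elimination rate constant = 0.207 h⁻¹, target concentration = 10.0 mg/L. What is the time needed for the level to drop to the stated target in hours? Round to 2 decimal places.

2.17 h

C₀ = Dose / Vd = 1850 / 118 = 15.68 mg/L
t = ln(C₀ / C) / k = ln(15.68 / 10.0) / 0.2070
  = ln(1.568) / 0.2070 = 0.4498 / 0.2070 = 2.173 h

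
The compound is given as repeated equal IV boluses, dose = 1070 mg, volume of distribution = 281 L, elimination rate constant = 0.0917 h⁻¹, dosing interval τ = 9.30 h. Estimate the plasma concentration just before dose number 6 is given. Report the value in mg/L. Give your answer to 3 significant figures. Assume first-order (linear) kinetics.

2.79 mg/L

C₀ per dose = Dose / Vd = 1070 / 281 = 3.808 mg/L
Fraction remaining after one interval: r = e^(−kτ) = e^(−0.09170 × 9.30) = 0.4262
Before dose 6, 5 doses have been given (aged 1τ, 2τ, 3τ, 4τ, 5τ).
C_trough = C₀ × (r + r² + … + r^5) = C₀ × r(1−r^5)/(1−r)
        = 3.808 × 0.4262 × (1 − 0.01406) / (1 − 0.4262) = 2.789 mg/L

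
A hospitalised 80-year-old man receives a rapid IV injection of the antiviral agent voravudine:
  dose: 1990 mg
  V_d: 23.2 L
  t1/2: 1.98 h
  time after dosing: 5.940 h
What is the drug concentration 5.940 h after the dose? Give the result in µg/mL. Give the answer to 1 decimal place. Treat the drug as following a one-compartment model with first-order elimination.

C₀ = Dose / Vd = 1990 / 23.2 = 85.78 mg/L
k = ln2 / t½ = 0.693147 / 1.98 = 0.3501 h⁻¹
t / t½ = 5.940 / 1.98 = 3 half-lives
C = C₀ × (1/2)^3 = 85.78 × 0.1250 = 10.72 mg/L
(10.72 mg/L = 10.72 µg/mL)

10.7 µg/mL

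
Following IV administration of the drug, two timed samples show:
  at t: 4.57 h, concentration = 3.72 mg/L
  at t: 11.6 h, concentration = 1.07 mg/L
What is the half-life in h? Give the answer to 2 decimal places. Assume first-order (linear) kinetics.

3.91 h

k = ln(C₁/C₂) / (t₂ − t₁) = ln(3.72/1.07) / (11.6 − 4.57)
  = 1.246 / 7.030 = 0.1772 h⁻¹
t½ = ln2 / k = 0.693147 / 0.1772 = 3.912 h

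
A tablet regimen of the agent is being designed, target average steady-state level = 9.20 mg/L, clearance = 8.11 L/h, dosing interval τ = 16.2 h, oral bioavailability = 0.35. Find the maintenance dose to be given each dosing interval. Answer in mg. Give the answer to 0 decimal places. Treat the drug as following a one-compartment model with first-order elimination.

At steady state, F × (Dose/τ) = Css × CL.
Dose = Css × CL × τ / F = 9.20 × 8.110 × 16.2 / 0.35 = 3453 mg

3453 mg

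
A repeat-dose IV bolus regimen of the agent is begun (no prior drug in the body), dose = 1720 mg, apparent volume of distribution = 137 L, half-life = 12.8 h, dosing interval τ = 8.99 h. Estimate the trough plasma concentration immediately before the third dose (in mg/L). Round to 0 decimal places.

C₀ per dose = Dose / Vd = 1720 / 137 = 12.55 mg/L
k = ln2 / t½ = 0.693147 / 12.8 = 0.05415 h⁻¹
Fraction remaining after one interval: r = e^(−kτ) = e^(−0.05415 × 8.99) = 0.6146
Before dose 3, 2 doses have been given (aged 1τ, 2τ).
C_trough = C₀ × (r + r²) = 12.55 × (0.6146 + 0.3777) = 12.45 mg/L

12 mg/L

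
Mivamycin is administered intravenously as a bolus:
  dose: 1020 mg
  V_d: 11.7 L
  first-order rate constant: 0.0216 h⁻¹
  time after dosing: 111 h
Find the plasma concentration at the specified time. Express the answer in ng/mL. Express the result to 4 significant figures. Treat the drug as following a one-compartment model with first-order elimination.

7928 ng/mL

C₀ = Dose / Vd = 1020 / 11.7 = 87.18 mg/L
C = C₀ · e^(−k·t) = 87.18 × e^(−0.02160 × 111)
  = 87.18 × 0.09094 = 7.928 mg/L
Convert: 7.928 mg/L × 1000 = 7928 ng/mL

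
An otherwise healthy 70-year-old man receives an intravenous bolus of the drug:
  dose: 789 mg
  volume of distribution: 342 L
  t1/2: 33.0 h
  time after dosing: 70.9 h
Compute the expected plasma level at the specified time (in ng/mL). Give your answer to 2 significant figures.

520 ng/mL

C₀ = Dose / Vd = 789.0 / 342 = 2.307 mg/L
k = ln2 / t½ = 0.693147 / 33.0 = 0.02100 h⁻¹
C = C₀ · e^(−k·t) = 2.307 × e^(−0.02100 × 70.9)
  = 2.307 × 0.2256 = 0.5205 mg/L
Convert: 0.5205 mg/L × 1000 = 520.5 ng/mL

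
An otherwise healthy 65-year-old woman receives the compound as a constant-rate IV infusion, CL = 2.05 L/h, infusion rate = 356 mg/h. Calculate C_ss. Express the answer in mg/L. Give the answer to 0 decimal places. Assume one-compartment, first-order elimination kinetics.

174 mg/L

At steady state Css = R₀ / CL = 356 / 2.050 = 173.7 mg/L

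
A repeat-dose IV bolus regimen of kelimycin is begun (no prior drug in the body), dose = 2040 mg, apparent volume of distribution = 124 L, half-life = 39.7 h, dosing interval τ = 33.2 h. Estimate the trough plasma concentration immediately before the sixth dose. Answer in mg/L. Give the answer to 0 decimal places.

20 mg/L

C₀ per dose = Dose / Vd = 2040 / 124 = 16.45 mg/L
k = ln2 / t½ = 0.693147 / 39.7 = 0.01746 h⁻¹
Fraction remaining after one interval: r = e^(−kτ) = e^(−0.01746 × 33.2) = 0.5601
Before dose 6, 5 doses have been given (aged 1τ, 2τ, 3τ, 4τ, 5τ).
C_trough = C₀ × (r + r² + … + r^5) = C₀ × r(1−r^5)/(1−r)
        = 16.45 × 0.5601 × (1 − 0.05512) / (1 − 0.5601) = 19.79 mg/L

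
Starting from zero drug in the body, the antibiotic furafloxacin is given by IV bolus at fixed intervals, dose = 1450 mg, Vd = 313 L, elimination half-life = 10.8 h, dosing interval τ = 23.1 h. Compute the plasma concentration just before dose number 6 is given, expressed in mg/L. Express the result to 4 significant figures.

1.360 mg/L

C₀ per dose = Dose / Vd = 1450 / 313 = 4.633 mg/L
k = ln2 / t½ = 0.693147 / 10.8 = 0.06418 h⁻¹
Fraction remaining after one interval: r = e^(−kτ) = e^(−0.06418 × 23.1) = 0.2271
Before dose 6, 5 doses have been given (aged 1τ, 2τ, 3τ, 4τ, 5τ).
C_trough = C₀ × (r + r² + … + r^5) = C₀ × r(1−r^5)/(1−r)
        = 4.633 × 0.2271 × (1 − 0.0006041) / (1 − 0.2271) = 1.360 mg/L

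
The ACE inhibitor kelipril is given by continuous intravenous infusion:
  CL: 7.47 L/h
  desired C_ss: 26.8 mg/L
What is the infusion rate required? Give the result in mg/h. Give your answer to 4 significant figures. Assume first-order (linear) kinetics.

At steady state, infusion rate R₀ = Css × CL = 26.8 × 7.470 = 200.2 mg/h

200.2 mg/h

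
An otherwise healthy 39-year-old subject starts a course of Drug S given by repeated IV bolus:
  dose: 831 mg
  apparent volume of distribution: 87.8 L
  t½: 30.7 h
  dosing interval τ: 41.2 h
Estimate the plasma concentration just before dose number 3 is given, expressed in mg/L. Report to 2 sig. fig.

5.2 mg/L

C₀ per dose = Dose / Vd = 831 / 87.8 = 9.465 mg/L
k = ln2 / t½ = 0.693147 / 30.7 = 0.02258 h⁻¹
Fraction remaining after one interval: r = e^(−kτ) = e^(−0.02258 × 41.2) = 0.3944
Before dose 3, 2 doses have been given (aged 1τ, 2τ).
C_trough = C₀ × (r + r²) = 9.465 × (0.3944 + 0.1556) = 5.206 mg/L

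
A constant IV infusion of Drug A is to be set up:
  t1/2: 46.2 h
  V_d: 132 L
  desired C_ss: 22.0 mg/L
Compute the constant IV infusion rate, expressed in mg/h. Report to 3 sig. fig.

k = ln2 / t½ = 0.693147 / 46.2 = 0.01500 h⁻¹
CL = k × Vd = 0.01500 × 132 = 1.980 L/h
At steady state, infusion rate R₀ = Css × CL = 22.0 × 1.980 = 43.56 mg/h

43.6 mg/h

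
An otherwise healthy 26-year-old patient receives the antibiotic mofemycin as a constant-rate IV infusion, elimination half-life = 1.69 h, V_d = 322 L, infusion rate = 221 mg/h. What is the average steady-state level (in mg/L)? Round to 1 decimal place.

1.7 mg/L

k = ln2 / t½ = 0.693147 / 1.69 = 0.4101 h⁻¹
CL = k × Vd = 0.4101 × 322 = 132.1 L/h
At steady state Css = R₀ / CL = 221 / 132.1 = 1.673 mg/L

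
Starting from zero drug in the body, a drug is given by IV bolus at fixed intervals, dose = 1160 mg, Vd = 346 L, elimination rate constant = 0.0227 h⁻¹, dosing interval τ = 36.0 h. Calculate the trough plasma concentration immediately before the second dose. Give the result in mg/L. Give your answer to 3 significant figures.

C₀ per dose = Dose / Vd = 1160 / 346 = 3.353 mg/L
Fraction remaining after one interval: r = e^(−kτ) = e^(−0.02270 × 36.0) = 0.4417
Before dose 2, 1 dose has been given (aged 1τ).
C_trough = C₀ × r = 3.353 × 0.4417 = 1.481 mg/L

1.48 mg/L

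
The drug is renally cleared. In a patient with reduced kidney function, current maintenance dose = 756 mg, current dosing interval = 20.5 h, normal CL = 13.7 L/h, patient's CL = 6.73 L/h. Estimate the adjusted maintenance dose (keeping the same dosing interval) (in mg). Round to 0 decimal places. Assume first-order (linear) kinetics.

371 mg

To keep the same average steady-state level, dosing rate must scale with clearance.
CL ratio = 6.73 / 13.7 = 0.4912
New dose (same interval) = 756 × 0.4912 = 371.3 mg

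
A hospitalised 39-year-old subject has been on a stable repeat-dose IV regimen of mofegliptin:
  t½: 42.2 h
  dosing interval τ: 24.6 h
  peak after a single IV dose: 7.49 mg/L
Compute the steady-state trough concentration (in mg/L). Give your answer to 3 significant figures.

k = ln2 / t½ = 0.693147 / 42.2 = 0.01643 h⁻¹
e^(−kτ) = e^(−0.01643 × 24.6) = 0.6675
Accumulation ratio R = 1 / (1 − e^(−kτ)) = 1 / (1 − 0.6675) = 3.008
Steady-state trough = C₀ × R × e^(−kτ) = 7.49 × 3.008 × 0.6675 = 15.04 mg/L

15.0 mg/L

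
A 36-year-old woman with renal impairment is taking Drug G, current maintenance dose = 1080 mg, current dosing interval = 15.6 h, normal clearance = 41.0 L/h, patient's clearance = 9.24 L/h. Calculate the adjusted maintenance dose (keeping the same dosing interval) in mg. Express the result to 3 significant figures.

To keep the same average steady-state level, dosing rate must scale with clearance.
CL ratio = 9.24 / 41.0 = 0.2254
New dose (same interval) = 1080 × 0.2254 = 243.4 mg

243 mg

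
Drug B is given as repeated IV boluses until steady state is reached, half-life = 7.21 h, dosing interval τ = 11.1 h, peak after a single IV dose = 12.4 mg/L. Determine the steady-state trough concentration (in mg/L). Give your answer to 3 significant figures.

k = ln2 / t½ = 0.693147 / 7.21 = 0.09614 h⁻¹
e^(−kτ) = e^(−0.09614 × 11.1) = 0.3440
Accumulation ratio R = 1 / (1 − e^(−kτ)) = 1 / (1 − 0.3440) = 1.524
Steady-state trough = C₀ × R × e^(−kτ) = 12.4 × 1.524 × 0.3440 = 6.501 mg/L

6.50 mg/L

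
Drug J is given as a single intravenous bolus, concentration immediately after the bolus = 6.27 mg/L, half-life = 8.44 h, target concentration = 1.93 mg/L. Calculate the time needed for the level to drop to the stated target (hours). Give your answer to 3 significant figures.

k = ln2 / t½ = 0.693147 / 8.44 = 0.08213 h⁻¹
t = ln(C₀ / C) / k = ln(6.270 / 1.93) / 0.08213
  = ln(3.249) / 0.08213 = 1.178 / 0.08213 = 14.34 h

14.3 h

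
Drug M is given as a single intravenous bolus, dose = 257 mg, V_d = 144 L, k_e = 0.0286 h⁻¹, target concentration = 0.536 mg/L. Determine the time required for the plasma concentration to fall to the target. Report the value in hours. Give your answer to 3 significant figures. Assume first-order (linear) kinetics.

C₀ = Dose / Vd = 257.0 / 144 = 1.785 mg/L
t = ln(C₀ / C) / k = ln(1.785 / 0.536) / 0.02860
  = ln(3.330) / 0.02860 = 1.203 / 0.02860 = 42.06 h

42.1 h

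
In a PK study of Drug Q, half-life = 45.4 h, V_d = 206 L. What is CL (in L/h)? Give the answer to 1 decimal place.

k = ln2 / t½ = 0.693147 / 45.4 = 0.01527 h⁻¹
CL = k × Vd = 0.01527 × 206 = 3.146 L/h

3.1 L/h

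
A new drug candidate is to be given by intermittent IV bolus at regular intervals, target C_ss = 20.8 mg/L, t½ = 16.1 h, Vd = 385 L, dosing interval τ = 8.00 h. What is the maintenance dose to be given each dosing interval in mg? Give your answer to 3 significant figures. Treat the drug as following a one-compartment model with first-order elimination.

2760 mg

k = ln2 / t½ = 0.693147 / 16.1 = 0.04305 h⁻¹
CL = k × Vd = 0.04305 × 385 = 16.57 L/h
At steady state, Dose/τ = Css × CL.
Dose = Css × CL × τ = 20.8 × 16.57 × 8.00 = 2757 mg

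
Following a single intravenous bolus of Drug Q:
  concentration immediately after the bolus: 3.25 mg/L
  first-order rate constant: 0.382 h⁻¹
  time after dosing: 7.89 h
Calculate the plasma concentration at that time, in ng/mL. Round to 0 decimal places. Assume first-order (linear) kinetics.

160 ng/mL

C = C₀ · e^(−k·t) = 3.250 × e^(−0.3820 × 7.89)
  = 3.250 × 0.04910 = 0.1596 mg/L
Convert: 0.1596 mg/L × 1000 = 159.6 ng/mL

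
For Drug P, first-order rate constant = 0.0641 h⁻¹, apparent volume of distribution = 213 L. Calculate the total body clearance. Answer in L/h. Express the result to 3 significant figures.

CL = k × Vd = 0.0641 × 213 = 13.65 L/h

13.7 L/h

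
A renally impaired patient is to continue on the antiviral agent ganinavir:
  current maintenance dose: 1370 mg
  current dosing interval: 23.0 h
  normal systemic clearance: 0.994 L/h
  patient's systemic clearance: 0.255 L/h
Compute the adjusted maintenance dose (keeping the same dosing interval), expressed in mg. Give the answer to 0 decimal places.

To keep the same average steady-state level, dosing rate must scale with clearance.
CL ratio = 0.255 / 0.994 = 0.2565
New dose (same interval) = 1370 × 0.2565 = 351.4 mg

351 mg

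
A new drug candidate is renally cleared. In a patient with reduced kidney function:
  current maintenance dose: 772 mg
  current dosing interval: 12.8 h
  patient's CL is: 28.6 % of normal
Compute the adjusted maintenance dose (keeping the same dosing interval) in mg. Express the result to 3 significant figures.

To keep the same average steady-state level, dosing rate must scale with clearance.
CL ratio = 28.6 / 100 = 0.2860
New dose (same interval) = 772 × 0.2860 = 220.8 mg

221 mg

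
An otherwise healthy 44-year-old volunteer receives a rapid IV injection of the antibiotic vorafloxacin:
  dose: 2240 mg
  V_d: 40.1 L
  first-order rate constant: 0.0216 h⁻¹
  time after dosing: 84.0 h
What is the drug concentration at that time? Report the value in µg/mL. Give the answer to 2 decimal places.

C₀ = Dose / Vd = 2240 / 40.1 = 55.86 mg/L
C = C₀ · e^(−k·t) = 55.86 × e^(−0.02160 × 84.0)
  = 55.86 × 0.1629 = 9.100 mg/L
(9.100 mg/L = 9.100 µg/mL)

9.10 µg/mL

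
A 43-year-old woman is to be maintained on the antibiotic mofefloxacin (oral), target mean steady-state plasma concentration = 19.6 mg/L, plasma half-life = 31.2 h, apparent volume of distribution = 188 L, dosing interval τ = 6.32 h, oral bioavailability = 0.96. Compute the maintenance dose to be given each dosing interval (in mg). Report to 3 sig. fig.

539 mg

k = ln2 / t½ = 0.693147 / 31.2 = 0.02222 h⁻¹
CL = k × Vd = 0.02222 × 188 = 4.177 L/h
At steady state, F × (Dose/τ) = Css × CL.
Dose = Css × CL × τ / F = 19.6 × 4.177 × 6.32 / 0.96 = 539.0 mg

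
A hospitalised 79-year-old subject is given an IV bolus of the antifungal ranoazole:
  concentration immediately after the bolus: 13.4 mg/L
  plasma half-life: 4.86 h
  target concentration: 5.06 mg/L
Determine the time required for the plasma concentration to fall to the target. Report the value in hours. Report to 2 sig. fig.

k = ln2 / t½ = 0.693147 / 4.86 = 0.1426 h⁻¹
t = ln(C₀ / C) / k = ln(13.40 / 5.06) / 0.1426
  = ln(2.648) / 0.1426 = 0.9738 / 0.1426 = 6.829 h

6.8 h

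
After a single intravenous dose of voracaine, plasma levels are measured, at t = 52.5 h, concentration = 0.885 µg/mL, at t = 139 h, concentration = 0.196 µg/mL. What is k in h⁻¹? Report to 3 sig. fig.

k = ln(C₁/C₂) / (t₂ − t₁) = ln(0.885/0.196) / (139 − 52.5)
  = 1.507 / 86.50 = 0.01742 h⁻¹

0.0174 h⁻¹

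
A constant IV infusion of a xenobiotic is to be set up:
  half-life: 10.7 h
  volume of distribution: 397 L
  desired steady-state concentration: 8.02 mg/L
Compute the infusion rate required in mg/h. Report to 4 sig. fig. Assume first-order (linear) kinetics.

k = ln2 / t½ = 0.693147 / 10.7 = 0.06478 h⁻¹
CL = k × Vd = 0.06478 × 397 = 25.72 L/h
At steady state, infusion rate R₀ = Css × CL = 8.02 × 25.72 = 206.3 mg/h

206.3 mg/h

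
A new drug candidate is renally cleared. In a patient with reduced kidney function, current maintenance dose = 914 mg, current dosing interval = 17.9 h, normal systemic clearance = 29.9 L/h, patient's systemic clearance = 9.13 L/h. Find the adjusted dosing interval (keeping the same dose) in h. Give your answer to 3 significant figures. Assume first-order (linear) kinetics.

58.6 h

To keep the same average steady-state level, dosing rate must scale with clearance.
CL ratio = 9.13 / 29.9 = 0.3054
New interval (same dose) = 17.9 / 0.3054 = 58.61 h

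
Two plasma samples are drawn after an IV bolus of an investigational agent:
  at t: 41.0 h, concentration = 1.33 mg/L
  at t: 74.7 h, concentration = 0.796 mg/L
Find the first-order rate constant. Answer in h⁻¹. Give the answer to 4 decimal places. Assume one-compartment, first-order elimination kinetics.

k = ln(C₁/C₂) / (t₂ − t₁) = ln(1.33/0.796) / (74.7 − 41.0)
  = 0.5133 / 33.70 = 0.01523 h⁻¹

0.0152 h⁻¹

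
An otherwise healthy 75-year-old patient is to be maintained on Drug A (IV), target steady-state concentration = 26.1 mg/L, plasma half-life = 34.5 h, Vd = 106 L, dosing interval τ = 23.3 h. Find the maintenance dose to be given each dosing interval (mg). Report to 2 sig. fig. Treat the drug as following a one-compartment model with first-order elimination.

k = ln2 / t½ = 0.693147 / 34.5 = 0.02009 h⁻¹
CL = k × Vd = 0.02009 × 106 = 2.130 L/h
At steady state, Dose/τ = Css × CL.
Dose = Css × CL × τ = 26.1 × 2.130 × 23.3 = 1295 mg

1300 mg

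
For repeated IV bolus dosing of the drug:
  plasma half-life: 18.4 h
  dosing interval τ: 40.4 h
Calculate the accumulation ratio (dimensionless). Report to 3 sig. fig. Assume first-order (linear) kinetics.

k = ln2 / t½ = 0.693147 / 18.4 = 0.03767 h⁻¹
e^(−kτ) = e^(−0.03767 × 40.4) = 0.2183
Accumulation ratio R = 1 / (1 − e^(−kτ)) = 1 / (1 − 0.2183) = 1.279

1.28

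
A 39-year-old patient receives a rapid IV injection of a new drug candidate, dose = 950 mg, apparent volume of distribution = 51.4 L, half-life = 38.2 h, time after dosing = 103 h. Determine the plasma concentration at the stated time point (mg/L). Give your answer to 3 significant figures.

C₀ = Dose / Vd = 950.0 / 51.4 = 18.48 mg/L
k = ln2 / t½ = 0.693147 / 38.2 = 0.01815 h⁻¹
C = C₀ · e^(−k·t) = 18.48 × e^(−0.01815 × 103)
  = 18.48 × 0.1542 = 2.850 mg/L

2.85 mg/L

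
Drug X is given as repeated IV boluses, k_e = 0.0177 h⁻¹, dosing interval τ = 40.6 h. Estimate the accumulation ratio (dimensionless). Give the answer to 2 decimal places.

1.95

e^(−kτ) = e^(−0.01770 × 40.6) = 0.4874
Accumulation ratio R = 1 / (1 − e^(−kτ)) = 1 / (1 − 0.4874) = 1.951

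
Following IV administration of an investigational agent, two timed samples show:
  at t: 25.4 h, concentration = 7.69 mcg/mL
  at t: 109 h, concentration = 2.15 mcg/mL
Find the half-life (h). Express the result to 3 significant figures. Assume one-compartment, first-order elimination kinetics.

k = ln(C₁/C₂) / (t₂ − t₁) = ln(7.69/2.15) / (109 − 25.4)
  = 1.274 / 83.60 = 0.01524 h⁻¹
t½ = ln2 / k = 0.693147 / 0.01524 = 45.48 h

45.5 h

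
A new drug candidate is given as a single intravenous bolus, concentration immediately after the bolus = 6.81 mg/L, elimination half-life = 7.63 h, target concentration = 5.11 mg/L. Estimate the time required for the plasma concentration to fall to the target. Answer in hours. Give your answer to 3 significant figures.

3.16 h

k = ln2 / t½ = 0.693147 / 7.63 = 0.09084 h⁻¹
t = ln(C₀ / C) / k = ln(6.810 / 5.11) / 0.09084
  = ln(1.333) / 0.09084 = 0.2874 / 0.09084 = 3.164 h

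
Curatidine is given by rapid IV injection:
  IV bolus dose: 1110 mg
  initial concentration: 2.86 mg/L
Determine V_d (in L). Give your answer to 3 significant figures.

Vd = Dose / C₀ = 1110 / 2.86 = 388.1 L

388 L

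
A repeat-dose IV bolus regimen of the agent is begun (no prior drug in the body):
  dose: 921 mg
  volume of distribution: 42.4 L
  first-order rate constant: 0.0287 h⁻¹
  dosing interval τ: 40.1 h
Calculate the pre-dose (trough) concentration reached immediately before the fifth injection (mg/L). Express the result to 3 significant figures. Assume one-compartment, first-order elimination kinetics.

C₀ per dose = Dose / Vd = 921 / 42.4 = 21.72 mg/L
Fraction remaining after one interval: r = e^(−kτ) = e^(−0.02870 × 40.1) = 0.3164
Before dose 5, 4 doses have been given (aged 1τ, 2τ, 3τ, 4τ).
C_trough = C₀ × (r + r² + … + r^4) = C₀ × r(1−r^4)/(1−r)
        = 21.72 × 0.3164 × (1 − 0.01002) / (1 − 0.3164) = 9.952 mg/L

9.95 mg/L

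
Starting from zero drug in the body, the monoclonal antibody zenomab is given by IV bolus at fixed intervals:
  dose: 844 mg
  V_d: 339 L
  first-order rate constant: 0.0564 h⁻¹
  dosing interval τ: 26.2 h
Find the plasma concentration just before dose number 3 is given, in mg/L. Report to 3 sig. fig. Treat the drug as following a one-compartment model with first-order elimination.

C₀ per dose = Dose / Vd = 844 / 339 = 2.490 mg/L
Fraction remaining after one interval: r = e^(−kτ) = e^(−0.05640 × 26.2) = 0.2282
Before dose 3, 2 doses have been given (aged 1τ, 2τ).
C_trough = C₀ × (r + r²) = 2.490 × (0.2282 + 0.05208) = 0.6979 mg/L

0.698 mg/L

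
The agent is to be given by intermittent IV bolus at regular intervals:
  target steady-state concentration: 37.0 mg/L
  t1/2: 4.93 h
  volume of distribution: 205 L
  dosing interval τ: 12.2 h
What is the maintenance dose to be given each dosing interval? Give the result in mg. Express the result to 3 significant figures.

k = ln2 / t½ = 0.693147 / 4.93 = 0.1406 h⁻¹
CL = k × Vd = 0.1406 × 205 = 28.82 L/h
At steady state, Dose/τ = Css × CL.
Dose = Css × CL × τ = 37.0 × 28.82 × 12.2 = 13010 mg

13000 mg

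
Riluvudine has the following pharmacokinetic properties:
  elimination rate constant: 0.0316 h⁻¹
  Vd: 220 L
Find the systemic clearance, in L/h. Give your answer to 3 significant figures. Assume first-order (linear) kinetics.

CL = k × Vd = 0.0316 × 220 = 6.952 L/h

6.95 L/h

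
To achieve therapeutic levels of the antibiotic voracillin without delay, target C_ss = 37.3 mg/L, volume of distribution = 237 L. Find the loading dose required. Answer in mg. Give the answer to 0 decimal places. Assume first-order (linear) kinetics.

LD = Css × Vd = 37.3 × 237 = 8840 mg

8840 mg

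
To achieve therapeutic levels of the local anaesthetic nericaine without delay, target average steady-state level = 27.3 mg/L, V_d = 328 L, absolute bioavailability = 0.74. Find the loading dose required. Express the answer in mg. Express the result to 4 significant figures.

12100 mg

LD = Css × Vd / F = 27.3 × 328 / 0.74 = 12100 mg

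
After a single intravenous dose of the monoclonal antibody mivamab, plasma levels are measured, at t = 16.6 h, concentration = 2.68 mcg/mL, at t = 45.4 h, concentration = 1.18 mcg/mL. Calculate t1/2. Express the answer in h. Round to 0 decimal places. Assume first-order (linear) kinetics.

k = ln(C₁/C₂) / (t₂ − t₁) = ln(2.68/1.18) / (45.4 − 16.6)
  = 0.8203 / 28.80 = 0.02848 h⁻¹
t½ = ln2 / k = 0.693147 / 0.02848 = 24.34 h

24 h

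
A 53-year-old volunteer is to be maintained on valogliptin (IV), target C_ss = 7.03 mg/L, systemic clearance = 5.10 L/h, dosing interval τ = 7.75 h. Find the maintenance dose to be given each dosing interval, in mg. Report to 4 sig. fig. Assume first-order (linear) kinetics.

277.9 mg

At steady state, Dose/τ = Css × CL.
Dose = Css × CL × τ = 7.03 × 5.100 × 7.75 = 277.9 mg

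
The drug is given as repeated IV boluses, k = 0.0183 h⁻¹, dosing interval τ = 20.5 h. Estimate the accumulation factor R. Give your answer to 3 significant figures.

3.20

e^(−kτ) = e^(−0.01830 × 20.5) = 0.6872
Accumulation ratio R = 1 / (1 − e^(−kτ)) = 1 / (1 − 0.6872) = 3.197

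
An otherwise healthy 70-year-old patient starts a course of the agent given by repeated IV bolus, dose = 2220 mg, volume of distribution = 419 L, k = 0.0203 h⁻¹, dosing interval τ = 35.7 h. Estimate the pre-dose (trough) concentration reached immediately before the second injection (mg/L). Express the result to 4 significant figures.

2.567 mg/L

C₀ per dose = Dose / Vd = 2220 / 419 = 5.298 mg/L
Fraction remaining after one interval: r = e^(−kτ) = e^(−0.02030 × 35.7) = 0.4845
Before dose 2, 1 dose has been given (aged 1τ).
C_trough = C₀ × r = 5.298 × 0.4845 = 2.567 mg/L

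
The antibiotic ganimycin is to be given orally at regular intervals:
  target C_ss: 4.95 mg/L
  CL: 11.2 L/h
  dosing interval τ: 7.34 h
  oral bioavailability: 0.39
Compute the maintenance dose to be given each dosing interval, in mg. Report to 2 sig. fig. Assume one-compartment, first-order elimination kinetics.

At steady state, F × (Dose/τ) = Css × CL.
Dose = Css × CL × τ / F = 4.95 × 11.20 × 7.34 / 0.39 = 1043 mg

1000 mg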